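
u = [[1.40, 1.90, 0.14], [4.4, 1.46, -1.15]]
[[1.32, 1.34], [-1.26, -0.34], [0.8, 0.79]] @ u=[[7.74, 4.46, -1.36], [-3.26, -2.89, 0.21], [4.6, 2.67, -0.8]]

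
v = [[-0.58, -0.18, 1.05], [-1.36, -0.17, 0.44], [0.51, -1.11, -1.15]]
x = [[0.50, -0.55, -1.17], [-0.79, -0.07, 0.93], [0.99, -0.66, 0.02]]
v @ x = [[0.89, -0.36, 0.53], [-0.11, 0.47, 1.44], [-0.01, 0.56, -1.65]]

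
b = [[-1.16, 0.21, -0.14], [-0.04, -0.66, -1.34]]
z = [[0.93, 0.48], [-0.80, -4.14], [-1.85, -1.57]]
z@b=[[-1.1, -0.12, -0.77], [1.09, 2.56, 5.66], [2.21, 0.65, 2.36]]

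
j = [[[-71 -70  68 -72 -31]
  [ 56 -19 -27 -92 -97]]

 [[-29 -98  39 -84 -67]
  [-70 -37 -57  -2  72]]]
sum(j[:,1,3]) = -94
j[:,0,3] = [-72, -84]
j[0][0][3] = -72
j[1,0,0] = -29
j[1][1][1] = -37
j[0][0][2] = 68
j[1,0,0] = -29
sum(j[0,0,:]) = -176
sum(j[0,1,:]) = -179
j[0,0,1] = -70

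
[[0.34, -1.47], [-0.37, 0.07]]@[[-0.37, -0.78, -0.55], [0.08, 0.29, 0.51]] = [[-0.24,-0.69,-0.94],[0.14,0.31,0.24]]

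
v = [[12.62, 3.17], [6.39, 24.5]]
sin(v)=[[-0.81,0.38], [0.76,0.59]]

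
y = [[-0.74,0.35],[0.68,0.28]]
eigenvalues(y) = [-0.94, 0.48]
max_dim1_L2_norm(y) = 0.82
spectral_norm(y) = 1.01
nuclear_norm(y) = 1.45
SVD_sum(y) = [[-0.76,0.06], [0.65,-0.05]] + [[0.02,0.29],[0.03,0.33]]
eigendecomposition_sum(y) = [[-0.81, 0.23], [0.45, -0.13]] + [[0.07,  0.12],[0.23,  0.41]]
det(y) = -0.45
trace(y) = -0.46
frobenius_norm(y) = 1.10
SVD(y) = [[-0.76, 0.65], [0.65, 0.76]] @ diag([1.0078566710127057, 0.44172947682397934]) @ [[1.00, -0.08], [0.08, 1.0]]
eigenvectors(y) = [[-0.87, -0.28], [0.49, -0.96]]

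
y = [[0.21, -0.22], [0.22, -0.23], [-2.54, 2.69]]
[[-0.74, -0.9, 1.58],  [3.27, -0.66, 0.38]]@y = [[-4.37, 4.62], [-0.42, 0.45]]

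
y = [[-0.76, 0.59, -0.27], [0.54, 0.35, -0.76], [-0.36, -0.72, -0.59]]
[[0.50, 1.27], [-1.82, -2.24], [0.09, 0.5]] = y @ [[-1.41, -2.37],[-0.41, -0.4],[1.21, 1.08]]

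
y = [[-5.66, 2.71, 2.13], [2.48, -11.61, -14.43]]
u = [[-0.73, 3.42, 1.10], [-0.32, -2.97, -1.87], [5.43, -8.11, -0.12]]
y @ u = [[14.83, -44.68, -11.55], [-76.45, 159.99, 26.17]]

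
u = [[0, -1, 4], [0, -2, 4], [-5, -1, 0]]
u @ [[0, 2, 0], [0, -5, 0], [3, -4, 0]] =[[12, -11, 0], [12, -6, 0], [0, -5, 0]]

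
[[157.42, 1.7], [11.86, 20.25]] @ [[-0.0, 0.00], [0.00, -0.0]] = [[0.0, 0.0], [0.00, 0.00]]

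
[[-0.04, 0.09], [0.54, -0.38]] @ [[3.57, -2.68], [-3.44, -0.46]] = [[-0.45, 0.07], [3.24, -1.27]]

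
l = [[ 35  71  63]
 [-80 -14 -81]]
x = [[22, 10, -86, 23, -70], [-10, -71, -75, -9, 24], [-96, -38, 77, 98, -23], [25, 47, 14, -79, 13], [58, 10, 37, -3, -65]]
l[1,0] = -80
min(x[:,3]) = -79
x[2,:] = [-96, -38, 77, 98, -23]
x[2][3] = 98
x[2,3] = 98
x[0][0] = 22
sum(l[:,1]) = 57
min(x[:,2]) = -86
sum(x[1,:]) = -141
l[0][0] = 35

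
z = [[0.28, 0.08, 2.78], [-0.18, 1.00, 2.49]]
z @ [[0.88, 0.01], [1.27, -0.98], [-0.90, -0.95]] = [[-2.15, -2.72], [-1.13, -3.35]]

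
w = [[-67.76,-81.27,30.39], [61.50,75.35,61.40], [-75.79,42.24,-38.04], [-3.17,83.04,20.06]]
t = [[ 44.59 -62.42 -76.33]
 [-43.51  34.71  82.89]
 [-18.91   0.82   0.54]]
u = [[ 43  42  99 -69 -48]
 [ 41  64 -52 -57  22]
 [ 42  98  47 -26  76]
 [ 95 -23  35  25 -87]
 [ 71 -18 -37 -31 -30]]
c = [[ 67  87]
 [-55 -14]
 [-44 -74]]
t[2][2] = 0.54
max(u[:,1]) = 98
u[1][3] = -57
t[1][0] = -43.51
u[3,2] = 35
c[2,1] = -74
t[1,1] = 34.71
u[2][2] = 47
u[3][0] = 95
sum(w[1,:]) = 198.25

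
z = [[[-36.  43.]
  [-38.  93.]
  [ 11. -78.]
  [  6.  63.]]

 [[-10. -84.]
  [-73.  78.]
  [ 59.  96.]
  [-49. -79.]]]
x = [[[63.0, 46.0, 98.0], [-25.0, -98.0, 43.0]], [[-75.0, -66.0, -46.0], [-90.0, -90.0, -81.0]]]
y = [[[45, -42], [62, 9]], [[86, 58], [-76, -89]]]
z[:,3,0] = [6.0, -49.0]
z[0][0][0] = -36.0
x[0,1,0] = -25.0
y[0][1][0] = 62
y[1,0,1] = 58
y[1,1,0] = -76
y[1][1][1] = -89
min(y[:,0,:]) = -42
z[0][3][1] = 63.0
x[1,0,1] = -66.0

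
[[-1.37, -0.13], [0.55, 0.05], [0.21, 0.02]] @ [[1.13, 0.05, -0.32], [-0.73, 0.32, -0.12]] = [[-1.45, -0.11, 0.45], [0.58, 0.04, -0.18], [0.22, 0.02, -0.07]]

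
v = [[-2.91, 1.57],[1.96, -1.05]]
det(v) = -0.022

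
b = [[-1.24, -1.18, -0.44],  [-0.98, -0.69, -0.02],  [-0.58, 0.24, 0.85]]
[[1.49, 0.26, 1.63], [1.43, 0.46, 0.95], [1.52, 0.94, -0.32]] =b@[[-1.28,-0.38,-0.47], [-0.29,-0.15,-0.7], [1.0,0.89,-0.5]]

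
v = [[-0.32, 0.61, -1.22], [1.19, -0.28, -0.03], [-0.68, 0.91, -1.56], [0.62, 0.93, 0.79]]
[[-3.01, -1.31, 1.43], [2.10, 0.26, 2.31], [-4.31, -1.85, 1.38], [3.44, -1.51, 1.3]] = v@[[1.94, -0.18, 2.15],[0.52, -1.72, 1.01],[2.22, 0.26, -1.23]]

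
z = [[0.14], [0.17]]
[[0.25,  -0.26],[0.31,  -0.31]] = z @ [[1.8, -1.83]]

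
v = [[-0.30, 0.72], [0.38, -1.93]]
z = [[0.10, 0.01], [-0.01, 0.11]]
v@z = [[-0.04,0.08], [0.06,-0.21]]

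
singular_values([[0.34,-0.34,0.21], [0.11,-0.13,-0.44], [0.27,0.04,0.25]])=[0.61, 0.48, 0.18]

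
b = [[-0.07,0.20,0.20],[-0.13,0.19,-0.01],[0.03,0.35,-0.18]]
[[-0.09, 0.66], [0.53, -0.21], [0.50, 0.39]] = b@[[-3.00, 4.51],[0.62, 2.14],[-2.1, 2.73]]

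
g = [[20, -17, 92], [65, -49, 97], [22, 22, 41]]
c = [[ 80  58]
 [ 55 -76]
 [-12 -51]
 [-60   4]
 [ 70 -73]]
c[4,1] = -73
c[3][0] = -60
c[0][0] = 80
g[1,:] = [65, -49, 97]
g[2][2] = 41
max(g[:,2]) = 97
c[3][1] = 4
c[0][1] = 58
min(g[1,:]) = -49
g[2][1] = 22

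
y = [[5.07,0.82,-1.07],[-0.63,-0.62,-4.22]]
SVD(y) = [[-1.0, -0.09], [-0.09, 1.0]] @ diag([5.2531490590457395, 4.303059953503653]) @ [[-0.95, -0.14, 0.28], [-0.25, -0.16, -0.95]]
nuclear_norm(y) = 9.56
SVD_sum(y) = [[4.97, 0.76, -1.44], [0.45, 0.07, -0.13]] + [[0.1, 0.06, 0.37], [-1.08, -0.69, -4.09]]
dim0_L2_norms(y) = [5.11, 1.03, 4.35]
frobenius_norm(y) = 6.79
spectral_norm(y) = 5.25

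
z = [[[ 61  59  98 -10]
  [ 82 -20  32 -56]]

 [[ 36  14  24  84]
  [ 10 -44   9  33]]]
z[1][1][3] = 33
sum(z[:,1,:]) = 46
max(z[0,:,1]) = 59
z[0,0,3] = -10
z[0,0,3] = -10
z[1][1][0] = 10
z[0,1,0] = 82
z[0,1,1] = -20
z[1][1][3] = 33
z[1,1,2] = 9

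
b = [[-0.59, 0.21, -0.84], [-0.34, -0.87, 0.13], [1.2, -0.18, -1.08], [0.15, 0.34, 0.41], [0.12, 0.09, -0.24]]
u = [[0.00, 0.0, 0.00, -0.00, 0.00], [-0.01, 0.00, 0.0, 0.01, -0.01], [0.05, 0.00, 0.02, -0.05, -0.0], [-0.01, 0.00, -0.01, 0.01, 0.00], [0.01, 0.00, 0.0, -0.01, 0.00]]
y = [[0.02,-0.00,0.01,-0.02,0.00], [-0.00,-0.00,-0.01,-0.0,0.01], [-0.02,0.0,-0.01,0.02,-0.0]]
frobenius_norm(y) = 0.04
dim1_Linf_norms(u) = [0.0, 0.01, 0.05, 0.01, 0.01]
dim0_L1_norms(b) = [2.4, 1.69, 2.7]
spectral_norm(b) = 1.69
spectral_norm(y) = 0.04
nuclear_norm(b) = 3.77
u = b @ y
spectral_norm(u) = 0.08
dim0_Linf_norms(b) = [1.2, 0.87, 1.08]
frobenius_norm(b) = 2.24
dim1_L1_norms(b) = [1.64, 1.34, 2.46, 0.9, 0.45]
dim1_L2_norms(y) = [0.03, 0.01, 0.03]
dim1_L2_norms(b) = [1.05, 0.94, 1.62, 0.55, 0.28]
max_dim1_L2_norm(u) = 0.07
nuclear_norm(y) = 0.06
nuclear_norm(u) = 0.09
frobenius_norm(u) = 0.08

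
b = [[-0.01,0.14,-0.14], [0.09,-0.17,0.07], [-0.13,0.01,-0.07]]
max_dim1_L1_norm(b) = 0.33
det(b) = 0.00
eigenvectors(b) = [[0.58, -0.81, 0.11], [-0.72, -0.12, 0.68], [0.39, 0.58, 0.73]]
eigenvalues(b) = [-0.28, 0.11, -0.08]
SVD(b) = [[-0.64, -0.47, 0.60],  [0.69, -0.01, 0.72],  [-0.34, 0.88, 0.33]] @ diag([0.288039705753645, 0.12398793850190838, 0.06899361575827653]) @ [[0.39, -0.73, 0.56], [-0.89, -0.45, 0.03], [0.23, -0.51, -0.83]]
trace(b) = -0.25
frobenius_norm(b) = 0.32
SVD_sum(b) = [[-0.07,0.13,-0.10], [0.08,-0.14,0.11], [-0.04,0.07,-0.05]] + [[0.05, 0.03, -0.00], [0.00, 0.00, -0.00], [-0.10, -0.05, 0.00]] + [[0.01,  -0.02,  -0.03], [0.01,  -0.03,  -0.04], [0.01,  -0.01,  -0.02]]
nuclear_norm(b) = 0.48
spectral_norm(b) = 0.29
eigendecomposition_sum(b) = [[-0.08,0.11,-0.09], [0.1,-0.14,0.11], [-0.05,0.08,-0.06]] + [[0.07,0.04,-0.04], [0.01,0.01,-0.01], [-0.05,-0.03,0.03]] + [[-0.0, -0.01, -0.01], [-0.02, -0.04, -0.04], [-0.02, -0.04, -0.04]]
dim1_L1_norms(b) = [0.29, 0.33, 0.21]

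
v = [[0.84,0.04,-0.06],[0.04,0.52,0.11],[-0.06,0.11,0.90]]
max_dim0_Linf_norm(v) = 0.9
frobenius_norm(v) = 1.35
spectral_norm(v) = 0.95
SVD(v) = [[-0.41, 0.9, -0.15], [0.19, 0.25, 0.95], [0.89, 0.36, -0.27]] @ diag([0.9511443144352694, 0.826725391081668, 0.4821302944830627]) @ [[-0.41, 0.19, 0.89],[0.90, 0.25, 0.36],[-0.15, 0.95, -0.27]]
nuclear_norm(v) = 2.26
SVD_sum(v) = [[0.16, -0.07, -0.35], [-0.07, 0.03, 0.16], [-0.35, 0.16, 0.75]] + [[0.67,0.18,0.27], [0.18,0.05,0.07], [0.27,0.07,0.11]] + [[0.01, -0.07, 0.02], [-0.07, 0.44, -0.12], [0.02, -0.12, 0.04]]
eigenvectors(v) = [[0.15, -0.9, -0.41], [-0.95, -0.25, 0.19], [0.27, -0.36, 0.89]]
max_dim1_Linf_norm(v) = 0.9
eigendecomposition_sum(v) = [[0.01,-0.07,0.02], [-0.07,0.44,-0.12], [0.02,-0.12,0.04]] + [[0.67, 0.18, 0.27], [0.18, 0.05, 0.07], [0.27, 0.07, 0.11]] + [[0.16,  -0.07,  -0.35], [-0.07,  0.03,  0.16], [-0.35,  0.16,  0.75]]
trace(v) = 2.26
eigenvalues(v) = [0.48, 0.83, 0.95]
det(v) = 0.38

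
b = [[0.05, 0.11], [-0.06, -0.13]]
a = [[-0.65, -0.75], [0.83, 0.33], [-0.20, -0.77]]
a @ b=[[0.01, 0.03], [0.02, 0.05], [0.04, 0.08]]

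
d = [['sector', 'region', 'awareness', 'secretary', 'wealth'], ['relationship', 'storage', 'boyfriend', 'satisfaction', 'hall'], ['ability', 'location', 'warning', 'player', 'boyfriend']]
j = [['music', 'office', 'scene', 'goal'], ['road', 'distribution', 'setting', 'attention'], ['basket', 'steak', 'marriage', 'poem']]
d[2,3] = 'player'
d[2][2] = 'warning'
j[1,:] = ['road', 'distribution', 'setting', 'attention']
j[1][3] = 'attention'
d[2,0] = 'ability'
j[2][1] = 'steak'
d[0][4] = 'wealth'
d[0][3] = 'secretary'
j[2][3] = 'poem'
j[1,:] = ['road', 'distribution', 'setting', 'attention']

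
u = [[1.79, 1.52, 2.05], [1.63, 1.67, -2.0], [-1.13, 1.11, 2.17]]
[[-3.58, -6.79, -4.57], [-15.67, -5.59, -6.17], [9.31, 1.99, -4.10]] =u @[[-4.04, -2.91, 0.38],[-1.75, -0.76, -3.78],[3.08, -0.21, 0.24]]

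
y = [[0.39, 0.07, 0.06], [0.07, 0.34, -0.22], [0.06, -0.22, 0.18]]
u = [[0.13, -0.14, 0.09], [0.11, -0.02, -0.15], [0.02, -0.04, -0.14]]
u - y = [[-0.26,-0.21,0.03], [0.04,-0.36,0.07], [-0.04,0.18,-0.32]]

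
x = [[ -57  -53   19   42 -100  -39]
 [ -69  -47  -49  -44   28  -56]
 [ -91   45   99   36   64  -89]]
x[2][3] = 36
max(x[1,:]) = 28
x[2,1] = 45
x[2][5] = -89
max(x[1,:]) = 28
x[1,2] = -49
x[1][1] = -47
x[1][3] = -44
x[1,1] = -47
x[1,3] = -44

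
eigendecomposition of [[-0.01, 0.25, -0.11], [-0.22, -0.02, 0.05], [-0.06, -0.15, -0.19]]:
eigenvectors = [[(0.69+0j), (0.69-0j), 0.33+0.00j],  [-0.09+0.65j, -0.09-0.65j, (0.12+0j)],  [(-0.29-0.12j), -0.29+0.12j, (0.94+0j)]]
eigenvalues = [(0.01+0.25j), (0.01-0.25j), (-0.23+0j)]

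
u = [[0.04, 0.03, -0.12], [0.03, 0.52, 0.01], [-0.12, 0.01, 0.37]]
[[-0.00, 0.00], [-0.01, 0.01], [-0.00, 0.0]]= u @ [[-0.0, 0.00], [-0.01, 0.01], [-0.0, 0.0]]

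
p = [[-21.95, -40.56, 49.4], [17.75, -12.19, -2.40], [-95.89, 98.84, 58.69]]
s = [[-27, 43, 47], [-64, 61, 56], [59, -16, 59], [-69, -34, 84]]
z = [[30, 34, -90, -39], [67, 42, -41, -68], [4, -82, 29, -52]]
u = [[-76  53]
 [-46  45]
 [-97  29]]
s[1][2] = 56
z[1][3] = -68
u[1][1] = 45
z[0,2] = -90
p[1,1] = -12.19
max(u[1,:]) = 45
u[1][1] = 45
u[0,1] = 53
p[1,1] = -12.19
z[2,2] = 29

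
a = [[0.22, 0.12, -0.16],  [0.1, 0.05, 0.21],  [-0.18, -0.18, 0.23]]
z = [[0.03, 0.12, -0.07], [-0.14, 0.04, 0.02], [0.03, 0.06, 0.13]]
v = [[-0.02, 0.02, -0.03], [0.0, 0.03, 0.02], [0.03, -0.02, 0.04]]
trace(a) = 0.50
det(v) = 0.00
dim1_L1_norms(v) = [0.07, 0.05, 0.09]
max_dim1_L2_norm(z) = 0.15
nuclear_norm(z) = 0.44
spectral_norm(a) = 0.45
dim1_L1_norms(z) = [0.22, 0.2, 0.22]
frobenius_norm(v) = 0.08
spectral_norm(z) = 0.15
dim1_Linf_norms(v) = [0.03, 0.03, 0.04]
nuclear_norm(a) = 0.74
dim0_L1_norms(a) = [0.5, 0.35, 0.6]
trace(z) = 0.20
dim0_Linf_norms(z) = [0.14, 0.12, 0.13]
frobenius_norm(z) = 0.25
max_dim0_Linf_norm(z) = 0.14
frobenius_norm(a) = 0.51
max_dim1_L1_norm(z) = 0.22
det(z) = 0.00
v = a @ z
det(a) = 0.00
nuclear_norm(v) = 0.11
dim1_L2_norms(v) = [0.04, 0.04, 0.05]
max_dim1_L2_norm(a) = 0.34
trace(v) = 0.05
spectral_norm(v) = 0.07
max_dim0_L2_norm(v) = 0.05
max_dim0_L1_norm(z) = 0.22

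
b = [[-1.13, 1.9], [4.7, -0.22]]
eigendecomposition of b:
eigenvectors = [[-0.59, -0.48],  [0.80, -0.88]]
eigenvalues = [-3.7, 2.35]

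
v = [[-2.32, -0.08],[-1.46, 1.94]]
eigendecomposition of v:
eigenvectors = [[-0.95, 0.02], [-0.32, -1.0]]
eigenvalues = [-2.35, 1.97]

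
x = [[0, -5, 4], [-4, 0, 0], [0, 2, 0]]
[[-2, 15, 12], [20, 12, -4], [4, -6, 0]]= x @ [[-5, -3, 1], [2, -3, 0], [2, 0, 3]]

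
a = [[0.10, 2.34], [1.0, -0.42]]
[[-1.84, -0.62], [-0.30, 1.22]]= a@[[-0.62, 1.09], [-0.76, -0.31]]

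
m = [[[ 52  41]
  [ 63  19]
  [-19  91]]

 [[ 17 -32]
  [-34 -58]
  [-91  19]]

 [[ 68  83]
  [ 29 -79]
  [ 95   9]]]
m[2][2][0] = 95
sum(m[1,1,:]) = -92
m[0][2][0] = -19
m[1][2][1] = 19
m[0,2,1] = 91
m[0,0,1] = 41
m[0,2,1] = 91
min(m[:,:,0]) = -91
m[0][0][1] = 41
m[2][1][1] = -79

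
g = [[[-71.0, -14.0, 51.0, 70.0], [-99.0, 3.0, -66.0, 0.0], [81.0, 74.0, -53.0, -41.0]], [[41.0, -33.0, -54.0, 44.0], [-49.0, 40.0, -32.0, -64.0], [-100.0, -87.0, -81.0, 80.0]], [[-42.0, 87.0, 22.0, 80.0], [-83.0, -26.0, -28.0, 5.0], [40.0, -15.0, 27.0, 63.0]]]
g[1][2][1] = -87.0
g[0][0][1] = -14.0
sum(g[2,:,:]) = 130.0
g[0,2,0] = 81.0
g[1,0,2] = -54.0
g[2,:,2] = [22.0, -28.0, 27.0]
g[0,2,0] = 81.0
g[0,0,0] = -71.0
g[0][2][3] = -41.0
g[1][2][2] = -81.0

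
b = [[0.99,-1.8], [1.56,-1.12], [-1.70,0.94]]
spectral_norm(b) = 3.31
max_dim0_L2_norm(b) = 2.51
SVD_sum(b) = [[1.44, -1.31], [1.41, -1.29], [-1.39, 1.27]] + [[-0.45, -0.49], [0.15, 0.17], [-0.31, -0.33]]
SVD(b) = [[-0.59,0.79], [-0.58,-0.27], [0.57,0.54]] @ diag([3.31495085052892, 0.832346597624806]) @ [[-0.74, 0.67], [-0.67, -0.74]]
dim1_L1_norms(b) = [2.79, 2.68, 2.64]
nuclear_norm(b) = 4.15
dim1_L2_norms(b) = [2.05, 1.92, 1.94]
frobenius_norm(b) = 3.42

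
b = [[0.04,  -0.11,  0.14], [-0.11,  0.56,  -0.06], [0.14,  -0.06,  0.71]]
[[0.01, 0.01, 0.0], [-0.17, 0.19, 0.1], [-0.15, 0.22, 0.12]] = b@[[-0.89, -0.14, -0.16], [-0.49, 0.35, 0.17], [-0.08, 0.37, 0.21]]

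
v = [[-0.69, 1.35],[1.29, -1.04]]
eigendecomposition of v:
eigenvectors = [[0.76, -0.67], [0.65, 0.74]]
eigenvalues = [0.47, -2.2]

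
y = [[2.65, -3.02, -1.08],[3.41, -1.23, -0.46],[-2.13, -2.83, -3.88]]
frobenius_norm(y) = 7.63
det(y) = -20.47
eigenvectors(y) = [[-0.33-0.41j, -0.33+0.41j, 0.15+0.00j], [-0.66+0.00j, -0.66-0.00j, -0.02+0.00j], [(0.53-0.05j), (0.53+0.05j), 0.99+0.00j]]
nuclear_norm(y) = 11.44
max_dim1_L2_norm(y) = 5.25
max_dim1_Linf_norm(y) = 3.88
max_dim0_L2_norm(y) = 4.82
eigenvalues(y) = [(0.84+2.05j), (0.84-2.05j), (-4.15+0j)]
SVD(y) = [[0.62, 0.43, -0.66], [0.35, 0.60, 0.72], [0.70, -0.67, 0.23]] @ diag([5.7308397174710795, 4.9907400191447495, 0.7156047749722327]) @ [[0.23, -0.75, -0.62], [0.93, -0.03, 0.38], [0.3, 0.66, -0.69]]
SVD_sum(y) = [[0.82,-2.65,-2.2],[0.46,-1.49,-1.24],[0.93,-3.02,-2.51]] + [[1.97, -0.05, 0.8], [2.8, -0.08, 1.13], [-3.11, 0.08, -1.26]] + [[-0.14, -0.31, 0.32], [0.15, 0.34, -0.35], [0.05, 0.11, -0.11]]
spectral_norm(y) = 5.73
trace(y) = -2.46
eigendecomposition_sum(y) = [[1.29+0.69j, -1.23+0.35j, -0.22-0.10j],[1.71-0.71j, (-0.65+1.49j), -0.27+0.13j],[(-1.31+0.68j), (0.41-1.23j), (0.2-0.12j)]] + [[1.29-0.69j,  (-1.23-0.35j),  (-0.22+0.1j)], [1.71+0.71j,  -0.65-1.49j,  (-0.27-0.13j)], [-1.31-0.68j,  0.41+1.23j,  0.20+0.12j]] + [[(0.07-0j),(-0.55+0j),-0.65+0.00j],[-0.01+0.00j,(0.07-0j),0.08-0.00j],[0.49-0.00j,(-3.65+0j),-4.29+0.00j]]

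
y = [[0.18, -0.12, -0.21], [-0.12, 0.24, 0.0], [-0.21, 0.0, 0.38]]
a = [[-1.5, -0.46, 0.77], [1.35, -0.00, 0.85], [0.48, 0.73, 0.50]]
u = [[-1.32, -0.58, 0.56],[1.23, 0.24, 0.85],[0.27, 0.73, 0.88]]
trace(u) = -0.20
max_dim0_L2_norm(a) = 2.07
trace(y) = 0.80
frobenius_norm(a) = 2.57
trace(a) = -1.00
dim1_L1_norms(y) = [0.51, 0.36, 0.59]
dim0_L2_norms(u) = [1.82, 0.96, 1.35]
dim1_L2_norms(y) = [0.3, 0.27, 0.43]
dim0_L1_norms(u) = [2.82, 1.55, 2.29]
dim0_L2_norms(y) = [0.3, 0.27, 0.43]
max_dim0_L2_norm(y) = 0.43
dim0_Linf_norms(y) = [0.21, 0.24, 0.38]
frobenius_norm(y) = 0.59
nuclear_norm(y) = 0.80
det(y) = 0.00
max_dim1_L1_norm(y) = 0.59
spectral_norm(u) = 2.02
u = y + a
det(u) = 1.50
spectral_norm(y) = 0.53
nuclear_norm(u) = 3.88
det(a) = 1.81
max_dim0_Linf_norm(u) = 1.32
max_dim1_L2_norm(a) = 1.75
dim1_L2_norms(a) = [1.75, 1.6, 1.01]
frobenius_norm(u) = 2.46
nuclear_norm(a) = 4.07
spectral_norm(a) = 2.15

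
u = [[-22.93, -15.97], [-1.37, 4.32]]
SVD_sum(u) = [[-22.81, -16.14], [1.12, 0.8]] + [[-0.12, 0.17], [-2.49, 3.52]]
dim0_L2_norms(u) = [22.97, 16.54]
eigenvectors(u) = [[-1.00,0.50], [-0.05,-0.87]]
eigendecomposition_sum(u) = [[-23.07, -13.14], [-1.13, -0.64]] + [[0.14,  -2.83], [-0.24,  4.96]]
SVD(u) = [[-1.0, 0.05], [0.05, 1.00]] @ diag([27.976390968171714, 4.322805616263638]) @ [[0.82, 0.58],  [-0.58, 0.82]]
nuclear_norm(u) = 32.30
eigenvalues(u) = [-23.71, 5.1]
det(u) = -120.94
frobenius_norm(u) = 28.31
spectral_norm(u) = 27.98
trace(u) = -18.61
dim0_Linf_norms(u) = [22.93, 15.97]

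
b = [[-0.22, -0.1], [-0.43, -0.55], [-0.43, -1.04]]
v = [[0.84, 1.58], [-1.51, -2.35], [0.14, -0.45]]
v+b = [[0.62, 1.48],[-1.94, -2.9],[-0.29, -1.49]]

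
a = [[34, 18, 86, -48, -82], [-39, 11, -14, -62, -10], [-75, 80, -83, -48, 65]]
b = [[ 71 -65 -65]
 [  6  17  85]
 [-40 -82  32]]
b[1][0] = 6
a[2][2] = -83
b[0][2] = -65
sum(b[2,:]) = -90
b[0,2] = -65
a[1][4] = -10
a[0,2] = 86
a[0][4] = -82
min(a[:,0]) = -75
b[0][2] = -65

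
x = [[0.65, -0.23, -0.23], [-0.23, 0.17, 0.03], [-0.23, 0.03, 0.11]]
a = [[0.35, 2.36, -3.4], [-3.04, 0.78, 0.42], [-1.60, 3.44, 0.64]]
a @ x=[[0.47, 0.22, -0.38], [-2.25, 0.84, 0.77], [-1.98, 0.97, 0.54]]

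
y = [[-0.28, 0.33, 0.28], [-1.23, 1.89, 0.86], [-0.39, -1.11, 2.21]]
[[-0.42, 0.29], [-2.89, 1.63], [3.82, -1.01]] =y @ [[1.43, -0.78], [-1.22, 0.51], [1.37, -0.34]]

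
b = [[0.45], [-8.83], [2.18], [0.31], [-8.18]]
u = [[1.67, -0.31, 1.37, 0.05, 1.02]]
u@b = [[-1.85]]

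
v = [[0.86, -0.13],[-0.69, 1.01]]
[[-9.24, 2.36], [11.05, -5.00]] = v @ [[-10.14,2.23], [4.01,-3.43]]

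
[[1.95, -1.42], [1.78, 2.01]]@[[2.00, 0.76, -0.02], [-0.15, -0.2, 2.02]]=[[4.11, 1.77, -2.91], [3.26, 0.95, 4.02]]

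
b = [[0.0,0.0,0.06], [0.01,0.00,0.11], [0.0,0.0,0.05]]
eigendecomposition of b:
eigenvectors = [[0.0, 0.0, 0.41],  [1.00, -1.00, 0.84],  [0.00, 0.00, 0.35]]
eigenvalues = [0.0, 0.0, 0.05]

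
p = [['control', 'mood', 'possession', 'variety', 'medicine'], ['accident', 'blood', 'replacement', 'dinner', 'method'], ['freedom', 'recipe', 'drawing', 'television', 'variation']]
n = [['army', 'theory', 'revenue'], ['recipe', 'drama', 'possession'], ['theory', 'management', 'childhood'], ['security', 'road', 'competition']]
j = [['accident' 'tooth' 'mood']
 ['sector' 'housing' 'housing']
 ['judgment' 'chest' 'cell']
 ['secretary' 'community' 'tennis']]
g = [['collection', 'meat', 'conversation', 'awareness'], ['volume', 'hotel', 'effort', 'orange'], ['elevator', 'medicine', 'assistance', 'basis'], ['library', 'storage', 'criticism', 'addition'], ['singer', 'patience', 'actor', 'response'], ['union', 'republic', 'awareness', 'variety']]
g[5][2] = 'awareness'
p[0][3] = 'variety'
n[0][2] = 'revenue'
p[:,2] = ['possession', 'replacement', 'drawing']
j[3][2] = 'tennis'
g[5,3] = 'variety'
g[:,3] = ['awareness', 'orange', 'basis', 'addition', 'response', 'variety']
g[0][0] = 'collection'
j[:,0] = ['accident', 'sector', 'judgment', 'secretary']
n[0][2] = 'revenue'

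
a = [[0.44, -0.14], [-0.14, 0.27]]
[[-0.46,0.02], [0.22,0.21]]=a@[[-0.94, 0.34],[0.34, 0.94]]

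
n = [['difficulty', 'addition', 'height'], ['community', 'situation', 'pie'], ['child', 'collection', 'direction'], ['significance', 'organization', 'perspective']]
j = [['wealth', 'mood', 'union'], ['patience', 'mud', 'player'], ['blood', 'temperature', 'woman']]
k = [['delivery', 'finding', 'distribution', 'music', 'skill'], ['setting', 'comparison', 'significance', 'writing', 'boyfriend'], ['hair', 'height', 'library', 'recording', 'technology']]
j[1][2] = 'player'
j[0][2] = 'union'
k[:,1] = ['finding', 'comparison', 'height']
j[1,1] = 'mud'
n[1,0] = 'community'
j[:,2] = ['union', 'player', 'woman']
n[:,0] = ['difficulty', 'community', 'child', 'significance']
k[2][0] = 'hair'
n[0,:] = ['difficulty', 'addition', 'height']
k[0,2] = 'distribution'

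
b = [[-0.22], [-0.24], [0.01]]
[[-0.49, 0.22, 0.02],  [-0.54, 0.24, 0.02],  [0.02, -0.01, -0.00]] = b@[[2.24, -1.01, -0.07]]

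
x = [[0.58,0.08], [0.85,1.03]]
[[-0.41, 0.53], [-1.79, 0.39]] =x@ [[-0.52, 0.97], [-1.31, -0.42]]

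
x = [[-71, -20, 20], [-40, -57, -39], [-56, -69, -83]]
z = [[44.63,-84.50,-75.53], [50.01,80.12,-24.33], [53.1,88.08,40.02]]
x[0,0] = -71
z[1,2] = -24.33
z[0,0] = 44.63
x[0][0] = -71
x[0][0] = -71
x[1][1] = -57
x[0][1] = -20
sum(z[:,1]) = 83.7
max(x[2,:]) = -56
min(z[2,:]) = 40.02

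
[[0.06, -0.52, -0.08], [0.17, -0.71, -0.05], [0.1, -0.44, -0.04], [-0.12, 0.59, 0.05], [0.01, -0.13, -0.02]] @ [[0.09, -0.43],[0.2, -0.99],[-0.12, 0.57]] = [[-0.09, 0.44], [-0.12, 0.6], [-0.07, 0.37], [0.10, -0.5], [-0.02, 0.11]]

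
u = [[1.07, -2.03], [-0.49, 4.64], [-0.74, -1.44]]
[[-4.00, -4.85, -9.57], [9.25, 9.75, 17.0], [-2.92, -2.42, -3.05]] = u@[[0.06, -0.68, -2.49], [2.00, 2.03, 3.4]]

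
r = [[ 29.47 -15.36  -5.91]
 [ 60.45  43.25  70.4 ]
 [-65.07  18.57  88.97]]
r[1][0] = 60.45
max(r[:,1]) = 43.25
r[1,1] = 43.25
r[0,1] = -15.36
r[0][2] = -5.91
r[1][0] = 60.45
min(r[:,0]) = -65.07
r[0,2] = -5.91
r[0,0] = 29.47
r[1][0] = 60.45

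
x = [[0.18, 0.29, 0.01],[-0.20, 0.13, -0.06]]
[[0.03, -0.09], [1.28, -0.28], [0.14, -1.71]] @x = [[0.02, -0.00, 0.01],[0.29, 0.33, 0.03],[0.37, -0.18, 0.10]]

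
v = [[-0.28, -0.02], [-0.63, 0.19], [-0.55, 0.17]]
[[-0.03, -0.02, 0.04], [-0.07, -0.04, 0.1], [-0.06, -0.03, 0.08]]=v @[[0.11,0.06,-0.14], [0.01,-0.01,0.04]]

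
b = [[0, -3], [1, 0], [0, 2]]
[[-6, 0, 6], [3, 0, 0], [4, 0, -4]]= b @ [[3, 0, 0], [2, 0, -2]]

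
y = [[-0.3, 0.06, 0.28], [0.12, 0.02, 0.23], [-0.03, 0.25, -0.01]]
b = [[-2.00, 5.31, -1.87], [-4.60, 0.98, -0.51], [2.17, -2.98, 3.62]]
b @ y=[[1.29, -0.48, 0.68], [1.51, -0.38, -1.06], [-1.12, 0.98, -0.11]]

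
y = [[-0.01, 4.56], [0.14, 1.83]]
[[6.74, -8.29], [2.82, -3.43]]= y@ [[0.83, -0.69], [1.48, -1.82]]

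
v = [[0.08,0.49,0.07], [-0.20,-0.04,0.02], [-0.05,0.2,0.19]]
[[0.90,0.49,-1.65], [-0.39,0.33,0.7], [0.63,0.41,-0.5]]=v @ [[1.99, -1.88, -2.97],[1.13, 1.25, -2.82],[2.63, 0.36, -0.44]]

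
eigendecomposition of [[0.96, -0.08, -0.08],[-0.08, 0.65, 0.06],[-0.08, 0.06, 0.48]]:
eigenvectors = [[0.95, -0.29, 0.11],[-0.25, -0.94, -0.25],[-0.18, -0.21, 0.96]]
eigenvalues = [1.0, 0.64, 0.46]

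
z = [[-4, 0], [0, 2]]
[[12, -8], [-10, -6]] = z @ [[-3, 2], [-5, -3]]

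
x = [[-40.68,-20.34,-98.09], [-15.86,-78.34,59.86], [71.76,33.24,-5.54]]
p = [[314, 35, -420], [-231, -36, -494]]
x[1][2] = 59.86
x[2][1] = 33.24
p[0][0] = 314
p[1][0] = -231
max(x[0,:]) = -20.34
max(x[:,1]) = 33.24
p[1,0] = -231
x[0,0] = -40.68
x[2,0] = 71.76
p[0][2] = -420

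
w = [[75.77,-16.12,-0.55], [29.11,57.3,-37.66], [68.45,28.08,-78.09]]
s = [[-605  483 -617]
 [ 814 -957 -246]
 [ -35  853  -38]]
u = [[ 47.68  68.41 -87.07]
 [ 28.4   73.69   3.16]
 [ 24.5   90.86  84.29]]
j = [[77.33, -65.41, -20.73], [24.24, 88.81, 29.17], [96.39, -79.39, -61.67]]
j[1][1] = 88.81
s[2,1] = 853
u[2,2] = 84.29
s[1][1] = -957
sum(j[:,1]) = -55.989999999999995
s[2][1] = 853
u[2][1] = 90.86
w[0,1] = -16.12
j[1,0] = 24.24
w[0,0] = 75.77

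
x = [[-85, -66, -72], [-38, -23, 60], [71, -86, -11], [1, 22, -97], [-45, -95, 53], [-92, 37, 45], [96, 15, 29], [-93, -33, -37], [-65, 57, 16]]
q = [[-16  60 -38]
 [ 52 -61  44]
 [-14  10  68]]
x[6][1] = 15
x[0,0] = -85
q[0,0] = -16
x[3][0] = 1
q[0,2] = -38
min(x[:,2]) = -97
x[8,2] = 16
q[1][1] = -61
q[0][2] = -38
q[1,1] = -61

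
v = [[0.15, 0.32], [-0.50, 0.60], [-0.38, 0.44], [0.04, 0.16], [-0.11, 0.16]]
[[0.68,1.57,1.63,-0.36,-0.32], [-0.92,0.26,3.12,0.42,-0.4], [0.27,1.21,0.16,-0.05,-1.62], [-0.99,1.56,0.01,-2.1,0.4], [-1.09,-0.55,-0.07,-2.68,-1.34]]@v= [[-1.28, 1.77], [-1.39, 1.24], [-0.45, 0.62], [-1.06, 0.35], [0.18, -1.35]]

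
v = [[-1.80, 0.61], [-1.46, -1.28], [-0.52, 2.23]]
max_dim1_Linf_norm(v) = 2.23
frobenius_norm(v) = 3.55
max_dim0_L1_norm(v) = 4.12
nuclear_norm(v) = 5.02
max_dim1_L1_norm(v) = 2.75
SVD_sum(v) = [[-0.27, 1.02], [0.22, -0.83], [-0.59, 2.21]] + [[-1.53, -0.41], [-1.68, -0.45], [0.07, 0.02]]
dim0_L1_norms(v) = [3.78, 4.12]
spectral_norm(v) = 2.66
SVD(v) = [[0.40,0.67], [-0.32,0.74], [0.86,-0.03]] @ diag([2.662319370853383, 2.353179884237252]) @ [[-0.26, 0.97], [-0.97, -0.26]]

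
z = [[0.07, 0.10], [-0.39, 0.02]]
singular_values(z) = [0.4, 0.1]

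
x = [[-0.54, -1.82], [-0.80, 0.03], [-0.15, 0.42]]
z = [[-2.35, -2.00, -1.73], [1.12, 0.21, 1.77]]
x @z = [[-0.77, 0.7, -2.29], [1.91, 1.61, 1.44], [0.82, 0.39, 1.00]]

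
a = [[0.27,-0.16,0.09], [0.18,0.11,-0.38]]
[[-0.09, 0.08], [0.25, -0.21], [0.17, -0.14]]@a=[[-0.01, 0.02, -0.04], [0.03, -0.06, 0.10], [0.02, -0.04, 0.07]]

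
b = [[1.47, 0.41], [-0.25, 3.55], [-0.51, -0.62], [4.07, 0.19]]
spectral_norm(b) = 4.38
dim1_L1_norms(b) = [1.88, 3.8, 1.13, 4.26]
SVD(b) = [[-0.35, -0.06], [-0.05, -0.98], [0.13, 0.15], [-0.93, 0.10]] @ diag([4.3768643588798595, 3.61698194410301]) @ [[-0.99, -0.13],[0.13, -0.99]]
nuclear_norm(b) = 7.99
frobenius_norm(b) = 5.68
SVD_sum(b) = [[1.50, 0.2],[0.22, 0.03],[-0.58, -0.08],[4.02, 0.54]] + [[-0.03, 0.21], [-0.47, 3.52], [0.07, -0.54], [0.05, -0.35]]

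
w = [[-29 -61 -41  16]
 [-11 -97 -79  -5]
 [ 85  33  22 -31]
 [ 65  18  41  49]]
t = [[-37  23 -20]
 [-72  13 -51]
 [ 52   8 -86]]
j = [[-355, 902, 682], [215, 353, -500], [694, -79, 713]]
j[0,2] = 682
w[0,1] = -61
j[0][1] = 902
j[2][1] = -79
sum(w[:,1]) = -107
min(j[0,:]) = -355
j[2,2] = 713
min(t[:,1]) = 8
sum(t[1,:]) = -110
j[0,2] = 682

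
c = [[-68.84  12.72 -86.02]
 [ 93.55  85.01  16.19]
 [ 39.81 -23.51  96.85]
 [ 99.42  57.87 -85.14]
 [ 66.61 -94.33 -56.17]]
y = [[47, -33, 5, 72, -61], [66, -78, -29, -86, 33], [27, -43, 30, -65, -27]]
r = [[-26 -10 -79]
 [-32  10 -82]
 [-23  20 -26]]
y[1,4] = 33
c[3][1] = 57.87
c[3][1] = 57.87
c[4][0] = 66.61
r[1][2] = -82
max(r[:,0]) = -23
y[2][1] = -43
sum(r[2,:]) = -29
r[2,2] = -26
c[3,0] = 99.42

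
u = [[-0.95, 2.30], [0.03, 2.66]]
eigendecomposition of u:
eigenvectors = [[-1.00, -0.54], [0.01, -0.84]]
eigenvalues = [-0.97, 2.68]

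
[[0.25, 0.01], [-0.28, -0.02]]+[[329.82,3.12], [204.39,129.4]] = [[330.07, 3.13], [204.11, 129.38]]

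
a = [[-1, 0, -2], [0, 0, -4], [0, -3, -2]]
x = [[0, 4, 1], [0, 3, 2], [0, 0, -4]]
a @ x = [[0, -4, 7], [0, 0, 16], [0, -9, 2]]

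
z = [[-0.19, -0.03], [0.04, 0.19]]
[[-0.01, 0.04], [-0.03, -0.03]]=z @ [[0.09, -0.18],[-0.17, -0.11]]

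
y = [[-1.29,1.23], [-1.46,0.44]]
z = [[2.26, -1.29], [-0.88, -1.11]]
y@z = [[-4.0,0.3], [-3.69,1.4]]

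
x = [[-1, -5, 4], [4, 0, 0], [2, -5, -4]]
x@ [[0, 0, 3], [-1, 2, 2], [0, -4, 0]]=[[5, -26, -13], [0, 0, 12], [5, 6, -4]]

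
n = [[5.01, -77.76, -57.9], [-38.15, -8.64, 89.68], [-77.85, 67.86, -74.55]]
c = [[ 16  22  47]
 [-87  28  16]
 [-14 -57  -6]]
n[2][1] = 67.86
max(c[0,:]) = 47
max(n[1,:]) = 89.68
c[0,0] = 16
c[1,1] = 28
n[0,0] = 5.01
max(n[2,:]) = 67.86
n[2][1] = 67.86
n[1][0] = -38.15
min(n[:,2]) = -74.55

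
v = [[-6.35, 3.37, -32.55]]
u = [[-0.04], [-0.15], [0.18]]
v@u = [[-6.11]]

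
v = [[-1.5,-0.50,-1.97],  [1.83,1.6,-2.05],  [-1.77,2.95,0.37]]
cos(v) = [[-1.13, 3.43, 0.86], [-4.08, -0.51, 6.19], [-1.38, -6.84, 0.05]]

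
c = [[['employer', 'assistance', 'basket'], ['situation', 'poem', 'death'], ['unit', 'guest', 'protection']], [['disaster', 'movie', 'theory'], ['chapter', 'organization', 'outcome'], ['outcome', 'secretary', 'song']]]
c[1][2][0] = 'outcome'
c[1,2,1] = 'secretary'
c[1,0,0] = 'disaster'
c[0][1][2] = 'death'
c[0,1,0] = 'situation'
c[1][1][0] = 'chapter'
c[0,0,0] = 'employer'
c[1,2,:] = ['outcome', 'secretary', 'song']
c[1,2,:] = ['outcome', 'secretary', 'song']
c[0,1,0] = 'situation'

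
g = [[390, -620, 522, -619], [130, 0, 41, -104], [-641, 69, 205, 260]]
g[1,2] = 41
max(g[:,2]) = 522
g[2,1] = 69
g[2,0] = -641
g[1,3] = -104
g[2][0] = -641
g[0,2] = 522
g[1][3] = -104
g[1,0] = 130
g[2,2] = 205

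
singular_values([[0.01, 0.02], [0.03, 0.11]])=[0.12, 0.0]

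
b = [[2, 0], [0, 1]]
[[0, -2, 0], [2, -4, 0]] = b@[[0, -1, 0], [2, -4, 0]]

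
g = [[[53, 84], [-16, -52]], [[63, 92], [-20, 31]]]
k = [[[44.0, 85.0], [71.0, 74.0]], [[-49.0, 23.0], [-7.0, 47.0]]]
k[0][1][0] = 71.0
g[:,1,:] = [[-16, -52], [-20, 31]]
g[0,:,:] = [[53, 84], [-16, -52]]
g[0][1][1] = -52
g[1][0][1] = 92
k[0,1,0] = 71.0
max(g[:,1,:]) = 31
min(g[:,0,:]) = 53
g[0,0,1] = 84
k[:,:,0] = [[44.0, 71.0], [-49.0, -7.0]]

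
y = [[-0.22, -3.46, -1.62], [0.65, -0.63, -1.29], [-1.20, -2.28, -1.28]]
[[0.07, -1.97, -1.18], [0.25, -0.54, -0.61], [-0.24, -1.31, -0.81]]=y @ [[0.28, -0.02, -0.04], [-0.02, 0.49, 0.17], [-0.04, 0.17, 0.37]]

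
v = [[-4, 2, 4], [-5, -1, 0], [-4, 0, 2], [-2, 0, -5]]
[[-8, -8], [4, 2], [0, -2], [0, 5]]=v@[[0, 0], [-4, -2], [0, -1]]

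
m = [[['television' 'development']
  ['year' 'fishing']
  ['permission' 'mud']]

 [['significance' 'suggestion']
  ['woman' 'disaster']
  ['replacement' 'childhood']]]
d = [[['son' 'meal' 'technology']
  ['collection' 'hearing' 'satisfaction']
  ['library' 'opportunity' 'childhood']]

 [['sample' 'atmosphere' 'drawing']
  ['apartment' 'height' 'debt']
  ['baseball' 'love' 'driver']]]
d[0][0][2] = 'technology'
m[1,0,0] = 'significance'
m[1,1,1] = 'disaster'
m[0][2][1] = 'mud'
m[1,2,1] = 'childhood'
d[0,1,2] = 'satisfaction'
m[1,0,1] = 'suggestion'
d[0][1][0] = 'collection'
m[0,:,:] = [['television', 'development'], ['year', 'fishing'], ['permission', 'mud']]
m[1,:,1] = ['suggestion', 'disaster', 'childhood']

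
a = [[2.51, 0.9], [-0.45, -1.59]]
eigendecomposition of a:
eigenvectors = [[0.99, -0.22], [-0.11, 0.98]]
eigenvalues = [2.41, -1.49]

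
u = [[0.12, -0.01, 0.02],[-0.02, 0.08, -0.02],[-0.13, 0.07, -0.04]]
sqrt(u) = [[(0.37-0.02j), (-0.03+0.01j), 0.06-0.02j],[-0.07+0.02j, (0.3-0.02j), (-0.07+0.02j)],[-0.38+0.11j, 0.24-0.08j, -0.10+0.12j]]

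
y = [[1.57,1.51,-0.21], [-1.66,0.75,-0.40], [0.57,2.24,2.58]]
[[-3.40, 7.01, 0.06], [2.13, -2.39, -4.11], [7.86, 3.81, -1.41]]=y @ [[-1.96, 2.5, 1.64], [0.24, 1.94, -1.60], [3.27, -0.76, 0.48]]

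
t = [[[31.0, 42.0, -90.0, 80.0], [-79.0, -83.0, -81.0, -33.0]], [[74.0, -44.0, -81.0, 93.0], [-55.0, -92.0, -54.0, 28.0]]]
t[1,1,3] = 28.0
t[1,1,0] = -55.0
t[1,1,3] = 28.0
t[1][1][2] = -54.0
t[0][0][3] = 80.0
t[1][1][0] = -55.0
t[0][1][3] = -33.0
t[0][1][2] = -81.0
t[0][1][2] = -81.0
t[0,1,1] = -83.0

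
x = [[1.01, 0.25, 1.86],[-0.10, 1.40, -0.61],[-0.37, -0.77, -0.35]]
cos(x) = [[0.84, 0.29, -0.50], [0.01, 0.05, 0.34], [0.08, 0.38, 1.07]]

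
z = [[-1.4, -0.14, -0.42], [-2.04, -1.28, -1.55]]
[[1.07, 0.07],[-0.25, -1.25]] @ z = [[-1.64, -0.24, -0.56], [2.90, 1.64, 2.04]]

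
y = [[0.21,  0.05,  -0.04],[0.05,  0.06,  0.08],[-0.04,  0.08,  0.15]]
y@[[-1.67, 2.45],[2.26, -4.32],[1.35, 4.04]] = [[-0.29, 0.14], [0.16, 0.19], [0.45, 0.16]]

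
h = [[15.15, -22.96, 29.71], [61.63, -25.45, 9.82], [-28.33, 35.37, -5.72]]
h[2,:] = [-28.33, 35.37, -5.72]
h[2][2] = -5.72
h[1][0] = 61.63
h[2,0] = -28.33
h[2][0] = -28.33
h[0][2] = 29.71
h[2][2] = -5.72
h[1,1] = -25.45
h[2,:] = [-28.33, 35.37, -5.72]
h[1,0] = 61.63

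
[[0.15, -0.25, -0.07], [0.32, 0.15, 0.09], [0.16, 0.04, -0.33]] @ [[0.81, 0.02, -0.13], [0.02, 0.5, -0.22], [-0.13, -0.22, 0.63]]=[[0.13,-0.11,-0.01],[0.25,0.06,-0.02],[0.17,0.1,-0.24]]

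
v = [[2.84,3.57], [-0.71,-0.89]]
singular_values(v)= [4.7, 0.0]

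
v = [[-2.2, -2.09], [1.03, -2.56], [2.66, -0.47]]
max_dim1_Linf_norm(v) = 2.66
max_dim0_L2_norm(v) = 3.6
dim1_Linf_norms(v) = [2.2, 2.56, 2.66]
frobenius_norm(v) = 4.91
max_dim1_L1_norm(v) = 4.29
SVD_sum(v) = [[-2.61, -0.89], [0.14, 0.05], [2.24, 0.77]] + [[0.41, -1.2], [0.89, -2.61], [0.42, -1.24]]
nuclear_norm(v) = 6.94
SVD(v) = [[-0.76, -0.38], [0.04, -0.83], [0.65, -0.4]] @ diag([3.63591248132274, 3.3013997680016756]) @ [[0.95, 0.32], [-0.32, 0.95]]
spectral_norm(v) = 3.64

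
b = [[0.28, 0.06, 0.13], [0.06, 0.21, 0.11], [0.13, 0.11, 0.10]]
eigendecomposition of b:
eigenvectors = [[-0.73, -0.6, -0.33], [-0.49, 0.79, -0.37], [-0.48, 0.11, 0.87]]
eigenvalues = [0.41, 0.18, 0.0]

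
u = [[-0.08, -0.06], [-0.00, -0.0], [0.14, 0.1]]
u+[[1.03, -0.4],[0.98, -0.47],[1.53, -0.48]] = [[0.95, -0.46], [0.98, -0.47], [1.67, -0.38]]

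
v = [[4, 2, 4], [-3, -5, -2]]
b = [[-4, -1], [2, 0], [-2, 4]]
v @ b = [[-20, 12], [6, -5]]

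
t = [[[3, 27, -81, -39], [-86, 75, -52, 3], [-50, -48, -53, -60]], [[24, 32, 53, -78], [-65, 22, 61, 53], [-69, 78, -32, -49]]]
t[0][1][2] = -52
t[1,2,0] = -69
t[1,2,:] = [-69, 78, -32, -49]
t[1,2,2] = -32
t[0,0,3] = -39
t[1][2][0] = -69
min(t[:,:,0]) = -86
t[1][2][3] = -49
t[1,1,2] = 61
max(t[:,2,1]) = 78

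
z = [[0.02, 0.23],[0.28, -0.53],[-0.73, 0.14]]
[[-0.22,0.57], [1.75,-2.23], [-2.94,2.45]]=z @ [[3.78, -2.83], [-1.30, 2.72]]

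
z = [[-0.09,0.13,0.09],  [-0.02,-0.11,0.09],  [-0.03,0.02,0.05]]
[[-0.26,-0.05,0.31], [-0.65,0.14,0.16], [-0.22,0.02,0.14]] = z@[[1.01, 0.42, 0.29], [1.91, -0.67, 0.71], [-4.63, 0.84, 2.72]]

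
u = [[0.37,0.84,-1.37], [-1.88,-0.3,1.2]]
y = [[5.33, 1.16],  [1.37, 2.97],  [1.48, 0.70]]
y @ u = [[-0.21, 4.13, -5.91], [-5.08, 0.26, 1.69], [-0.77, 1.03, -1.19]]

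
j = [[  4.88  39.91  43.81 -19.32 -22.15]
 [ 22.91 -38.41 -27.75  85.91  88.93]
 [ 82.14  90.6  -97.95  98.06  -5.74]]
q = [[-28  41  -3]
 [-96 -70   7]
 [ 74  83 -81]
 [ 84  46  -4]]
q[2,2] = -81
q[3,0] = 84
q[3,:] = [84, 46, -4]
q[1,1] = -70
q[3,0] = 84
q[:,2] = [-3, 7, -81, -4]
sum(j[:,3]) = 164.65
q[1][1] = -70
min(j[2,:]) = -97.95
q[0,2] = -3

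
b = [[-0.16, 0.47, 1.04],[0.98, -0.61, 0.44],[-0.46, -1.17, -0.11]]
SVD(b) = [[-0.58,0.33,-0.75], [0.27,0.94,0.21], [0.77,-0.08,-0.63]] @ diag([1.4525945121458976, 1.229887795037156, 0.9078244295579765]) @ [[0.0, -0.92, -0.39],[0.74, -0.26, 0.62],[0.68, 0.29, -0.68]]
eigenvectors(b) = [[(-0.01+0.56j), (-0.01-0.56j), (-0.64+0j)], [0.19+0.42j, 0.19-0.42j, (0.66+0j)], [-0.68+0.00j, -0.68-0.00j, (0.4+0j)]]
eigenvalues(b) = [(0.21+1.1j), (0.21-1.1j), (-1.3+0j)]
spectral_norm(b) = 1.45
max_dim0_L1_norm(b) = 2.25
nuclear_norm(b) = 3.59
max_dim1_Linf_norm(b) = 1.17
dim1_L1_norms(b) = [1.67, 2.03, 1.74]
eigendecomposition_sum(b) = [[(0.17+0.32j), -0.10+0.31j, (0.43+0j)],[0.24+0.18j, 0.04+0.26j, 0.32-0.15j],[(-0.39+0.21j), -0.38-0.11j, 0.00+0.52j]] + [[0.17-0.32j, (-0.1-0.31j), (0.43-0j)],[(0.24-0.18j), 0.04-0.26j, (0.32+0.15j)],[-0.39-0.21j, -0.38+0.11j, -0.52j]] + [[-0.50+0.00j, (0.66-0j), (0.19-0j)], [0.51-0.00j, (-0.68+0j), -0.19+0.00j], [0.31-0.00j, -0.42+0.00j, -0.12+0.00j]]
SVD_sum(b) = [[-0.00, 0.77, 0.33], [0.00, -0.36, -0.15], [0.00, -1.03, -0.44]] + [[0.30, -0.11, 0.25], [0.85, -0.3, 0.72], [-0.07, 0.03, -0.06]] + [[-0.46, -0.20, 0.46], [0.13, 0.05, -0.13], [-0.39, -0.17, 0.39]]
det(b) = -1.62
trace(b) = -0.88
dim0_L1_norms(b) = [1.6, 2.25, 1.59]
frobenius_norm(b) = 2.11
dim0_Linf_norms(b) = [0.98, 1.17, 1.04]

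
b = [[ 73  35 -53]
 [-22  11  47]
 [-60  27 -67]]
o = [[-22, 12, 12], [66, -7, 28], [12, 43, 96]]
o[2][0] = 12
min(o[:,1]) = -7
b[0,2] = -53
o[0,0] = -22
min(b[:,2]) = -67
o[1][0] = 66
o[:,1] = [12, -7, 43]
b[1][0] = -22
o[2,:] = [12, 43, 96]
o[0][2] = 12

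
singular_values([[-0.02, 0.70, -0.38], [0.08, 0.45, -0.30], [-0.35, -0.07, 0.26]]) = [0.99, 0.39, 0.0]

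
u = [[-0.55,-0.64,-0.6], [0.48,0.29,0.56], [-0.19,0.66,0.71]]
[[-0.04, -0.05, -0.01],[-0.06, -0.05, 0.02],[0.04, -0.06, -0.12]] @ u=[[-0.0, 0.00, -0.01], [0.01, 0.04, 0.02], [-0.03, -0.12, -0.14]]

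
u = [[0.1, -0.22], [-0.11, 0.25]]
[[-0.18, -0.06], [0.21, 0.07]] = u @ [[-0.20, 0.21], [0.75, 0.36]]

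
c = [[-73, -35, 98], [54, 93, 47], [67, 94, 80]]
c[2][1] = 94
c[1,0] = 54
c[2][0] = 67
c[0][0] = -73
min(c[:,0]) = -73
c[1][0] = 54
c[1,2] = 47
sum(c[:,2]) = 225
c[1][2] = 47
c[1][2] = 47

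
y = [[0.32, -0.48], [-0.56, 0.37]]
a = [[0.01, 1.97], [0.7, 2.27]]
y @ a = [[-0.33, -0.46], [0.25, -0.26]]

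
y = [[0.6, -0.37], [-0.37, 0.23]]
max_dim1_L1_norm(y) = 0.97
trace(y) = 0.83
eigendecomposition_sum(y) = [[0.6,-0.37], [-0.37,0.23]] + [[0.00,0.00], [0.00,0.00]]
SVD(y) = [[-0.85,0.53], [0.53,0.85]] @ diag([0.8286725758374611, 0.0013274241625388912]) @ [[-0.85, 0.53], [0.53, 0.85]]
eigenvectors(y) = [[0.85, 0.53], [-0.53, 0.85]]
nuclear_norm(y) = 0.83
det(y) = 0.00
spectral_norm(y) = 0.83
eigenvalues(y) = [0.83, 0.0]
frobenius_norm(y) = 0.83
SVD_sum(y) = [[0.60, -0.37], [-0.37, 0.23]] + [[0.00, 0.0], [0.0, 0.00]]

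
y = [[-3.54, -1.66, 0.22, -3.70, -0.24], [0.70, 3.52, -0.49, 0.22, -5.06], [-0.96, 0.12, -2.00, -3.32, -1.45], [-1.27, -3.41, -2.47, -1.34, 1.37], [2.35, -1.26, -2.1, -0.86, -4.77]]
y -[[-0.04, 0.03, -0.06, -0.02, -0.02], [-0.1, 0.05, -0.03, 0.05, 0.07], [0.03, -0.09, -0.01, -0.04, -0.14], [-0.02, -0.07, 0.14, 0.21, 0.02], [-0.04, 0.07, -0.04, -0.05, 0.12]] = [[-3.50, -1.69, 0.28, -3.68, -0.22],[0.80, 3.47, -0.46, 0.17, -5.13],[-0.99, 0.21, -1.99, -3.28, -1.31],[-1.25, -3.34, -2.61, -1.55, 1.35],[2.39, -1.33, -2.06, -0.81, -4.89]]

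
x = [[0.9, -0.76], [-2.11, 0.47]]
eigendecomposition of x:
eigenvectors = [[0.58,0.45], [-0.82,0.89]]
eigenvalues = [1.97, -0.6]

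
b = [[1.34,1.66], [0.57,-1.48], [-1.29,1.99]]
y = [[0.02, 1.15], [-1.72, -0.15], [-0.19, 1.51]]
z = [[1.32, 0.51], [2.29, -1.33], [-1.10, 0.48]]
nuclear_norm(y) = 3.63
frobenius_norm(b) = 3.56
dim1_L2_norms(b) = [2.13, 1.59, 2.37]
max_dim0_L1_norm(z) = 4.71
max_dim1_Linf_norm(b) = 1.99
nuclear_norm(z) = 4.10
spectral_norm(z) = 3.06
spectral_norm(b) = 3.03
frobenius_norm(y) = 2.57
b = y + z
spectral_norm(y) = 1.90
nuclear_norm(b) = 4.90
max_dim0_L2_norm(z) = 2.86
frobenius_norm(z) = 3.23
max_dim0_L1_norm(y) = 2.81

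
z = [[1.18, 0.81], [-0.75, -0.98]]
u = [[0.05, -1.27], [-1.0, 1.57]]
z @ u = [[-0.75,-0.23], [0.94,-0.59]]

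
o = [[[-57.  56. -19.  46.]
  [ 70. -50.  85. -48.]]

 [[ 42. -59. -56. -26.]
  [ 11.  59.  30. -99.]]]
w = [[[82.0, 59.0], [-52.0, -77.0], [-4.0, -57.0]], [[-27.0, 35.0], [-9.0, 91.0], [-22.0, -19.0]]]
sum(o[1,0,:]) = -99.0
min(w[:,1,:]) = -77.0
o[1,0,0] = 42.0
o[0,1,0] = 70.0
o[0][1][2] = 85.0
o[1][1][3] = -99.0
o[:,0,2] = [-19.0, -56.0]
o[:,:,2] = [[-19.0, 85.0], [-56.0, 30.0]]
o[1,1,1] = 59.0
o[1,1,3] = -99.0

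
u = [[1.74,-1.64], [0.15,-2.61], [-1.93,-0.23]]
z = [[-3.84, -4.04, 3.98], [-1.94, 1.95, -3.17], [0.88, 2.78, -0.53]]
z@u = [[-14.97,15.93], [3.03,-1.18], [2.97,-8.58]]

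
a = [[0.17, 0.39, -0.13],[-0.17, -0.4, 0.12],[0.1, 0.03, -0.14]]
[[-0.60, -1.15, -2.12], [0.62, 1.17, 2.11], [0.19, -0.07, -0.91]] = a @[[3.54, 2.0, -3.15], [-2.9, -3.42, -2.84], [0.54, 1.21, 3.64]]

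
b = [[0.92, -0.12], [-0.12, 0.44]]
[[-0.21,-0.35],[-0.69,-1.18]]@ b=[[-0.15,-0.13], [-0.49,-0.44]]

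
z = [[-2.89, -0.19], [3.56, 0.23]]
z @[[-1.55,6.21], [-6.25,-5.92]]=[[5.67,-16.82], [-6.96,20.75]]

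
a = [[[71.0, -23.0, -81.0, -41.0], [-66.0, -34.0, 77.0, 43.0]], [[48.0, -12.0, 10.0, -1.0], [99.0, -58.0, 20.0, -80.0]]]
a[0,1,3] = 43.0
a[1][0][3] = -1.0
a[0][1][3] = 43.0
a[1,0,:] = [48.0, -12.0, 10.0, -1.0]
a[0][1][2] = 77.0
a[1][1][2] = 20.0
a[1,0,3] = -1.0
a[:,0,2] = [-81.0, 10.0]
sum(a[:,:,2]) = 26.0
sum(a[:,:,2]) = 26.0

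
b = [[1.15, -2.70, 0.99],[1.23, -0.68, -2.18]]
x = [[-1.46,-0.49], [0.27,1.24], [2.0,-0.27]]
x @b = [[-2.28, 4.28, -0.38], [1.84, -1.57, -2.44], [1.97, -5.22, 2.57]]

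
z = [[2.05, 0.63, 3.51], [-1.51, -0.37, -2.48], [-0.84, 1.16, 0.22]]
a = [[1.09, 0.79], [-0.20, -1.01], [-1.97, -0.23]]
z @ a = [[-4.81, 0.18],  [3.31, -0.25],  [-1.58, -1.89]]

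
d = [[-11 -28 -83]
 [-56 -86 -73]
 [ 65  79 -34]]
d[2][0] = 65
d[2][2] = -34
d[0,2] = -83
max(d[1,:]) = -56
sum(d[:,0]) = -2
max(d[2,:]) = 79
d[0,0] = -11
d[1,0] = -56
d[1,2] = -73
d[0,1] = -28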